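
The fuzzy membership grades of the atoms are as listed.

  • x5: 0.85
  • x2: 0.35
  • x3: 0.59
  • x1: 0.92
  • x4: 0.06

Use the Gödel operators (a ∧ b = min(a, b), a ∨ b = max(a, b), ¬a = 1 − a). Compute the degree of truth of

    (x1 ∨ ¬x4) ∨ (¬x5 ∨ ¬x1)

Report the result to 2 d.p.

0.94

¬x4 = 1 − 0.06 = 0.94
x1 ∨ ¬x4 = max(a, b) on (0.92, 0.94) = 0.94
¬x5 = 1 − 0.85 = 0.15
¬x1 = 1 − 0.92 = 0.08
¬x5 ∨ ¬x1 = max(a, b) on (0.15, 0.08) = 0.15
(x1 ∨ ¬x4) ∨ (¬x5 ∨ ¬x1) = max(a, b) on (0.94, 0.15) = 0.94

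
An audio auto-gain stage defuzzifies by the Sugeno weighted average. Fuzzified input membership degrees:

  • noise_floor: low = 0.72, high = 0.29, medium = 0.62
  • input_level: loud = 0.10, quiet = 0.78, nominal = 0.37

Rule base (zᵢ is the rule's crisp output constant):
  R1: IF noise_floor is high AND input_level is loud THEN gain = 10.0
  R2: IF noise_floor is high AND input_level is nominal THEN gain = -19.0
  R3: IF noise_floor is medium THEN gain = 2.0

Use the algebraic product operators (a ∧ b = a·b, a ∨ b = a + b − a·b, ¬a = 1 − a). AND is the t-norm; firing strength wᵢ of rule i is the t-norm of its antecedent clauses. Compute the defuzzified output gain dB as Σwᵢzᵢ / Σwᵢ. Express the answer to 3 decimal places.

-0.673

R1 (z=10.0): high=0.29, loud=0.10; AND[a·b] → w = 0.0290
R2 (z=-19.0): high=0.29, nominal=0.37; AND[a·b] → w = 0.1073
R3 (z=2.0): medium=0.62 → w = 0.6200
Weighted average = (0.0290·10.0 + 0.1073·-19.0 + 0.6200·2.0) / (0.0290 + 0.1073 + 0.6200)
  = -0.5087 / 0.7563 = -0.673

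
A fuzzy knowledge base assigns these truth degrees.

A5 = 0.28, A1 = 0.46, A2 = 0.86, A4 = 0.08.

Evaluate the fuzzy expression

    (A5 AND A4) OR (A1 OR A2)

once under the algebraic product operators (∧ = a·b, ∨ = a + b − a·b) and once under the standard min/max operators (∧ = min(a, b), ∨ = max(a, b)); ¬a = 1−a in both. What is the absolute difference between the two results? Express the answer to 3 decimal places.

Under algebraic product:
  A5 AND A4 = a·b on (0.2800, 0.0800) = 0.0224
  A1 OR A2 = a + b − a·b on (0.4600, 0.8600) = 0.9244
  (A5 AND A4) OR (A1 OR A2) = a + b − a·b on (0.0224, 0.9244) = 0.9261
  → value = 0.9261
Under standard min/max:
  A5 AND A4 = min(a, b) on (0.28, 0.08) = 0.08
  A1 OR A2 = max(a, b) on (0.46, 0.86) = 0.86
  (A5 AND A4) OR (A1 OR A2) = max(a, b) on (0.08, 0.86) = 0.86
  → value = 0.8600
|0.9261 − 0.8600| = 0.066

0.066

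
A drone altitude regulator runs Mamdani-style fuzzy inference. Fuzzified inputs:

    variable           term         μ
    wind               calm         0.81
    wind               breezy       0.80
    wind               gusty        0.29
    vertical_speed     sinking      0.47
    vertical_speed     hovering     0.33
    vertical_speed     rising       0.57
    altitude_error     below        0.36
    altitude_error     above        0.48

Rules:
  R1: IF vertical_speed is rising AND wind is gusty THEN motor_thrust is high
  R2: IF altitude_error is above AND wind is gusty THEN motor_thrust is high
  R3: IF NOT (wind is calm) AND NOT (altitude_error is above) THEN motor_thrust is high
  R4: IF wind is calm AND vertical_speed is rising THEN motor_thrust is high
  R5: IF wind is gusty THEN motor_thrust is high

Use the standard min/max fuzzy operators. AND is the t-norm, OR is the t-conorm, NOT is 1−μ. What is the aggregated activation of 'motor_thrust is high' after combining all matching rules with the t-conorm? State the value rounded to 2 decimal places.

R1: rising=0.57, gusty=0.29; AND[min(a, b)] → w = 0.29
R2: above=0.48, gusty=0.29; AND[min(a, b)] → w = 0.29
R3: ¬calm=1−0.81=0.19, ¬above=1−0.48=0.52; AND[min(a, b)] → w = 0.19
R4: calm=0.81, rising=0.57; AND[min(a, b)] → w = 0.57
R5: gusty=0.29 → w = 0.29
Rules with consequent 'high': {R1, R2, R3, R4, R5} → strengths 0.29, 0.29, 0.19, 0.57, 0.29
Aggregate via t-conorm [max(a, b)]: 0.57

0.57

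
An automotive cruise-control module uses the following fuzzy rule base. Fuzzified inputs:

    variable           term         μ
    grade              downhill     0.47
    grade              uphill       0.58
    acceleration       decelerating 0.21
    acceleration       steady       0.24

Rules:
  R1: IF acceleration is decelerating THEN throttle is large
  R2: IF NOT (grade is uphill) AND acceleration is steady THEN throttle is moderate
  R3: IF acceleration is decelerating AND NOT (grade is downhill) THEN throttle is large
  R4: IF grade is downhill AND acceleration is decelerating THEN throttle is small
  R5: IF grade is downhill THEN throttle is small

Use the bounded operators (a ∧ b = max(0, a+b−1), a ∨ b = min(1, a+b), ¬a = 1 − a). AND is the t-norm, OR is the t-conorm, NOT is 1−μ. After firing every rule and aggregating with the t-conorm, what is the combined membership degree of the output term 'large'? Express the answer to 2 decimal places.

0.21

R1: decelerating=0.21 → w = 0.21
R2: ¬uphill=1−0.58=0.42, steady=0.24; AND[max(0, a+b−1)] → w = 0.00
R3: decelerating=0.21, ¬downhill=1−0.47=0.53; AND[max(0, a+b−1)] → w = 0.00
R4: downhill=0.47, decelerating=0.21; AND[max(0, a+b−1)] → w = 0.00
R5: downhill=0.47 → w = 0.47
Rules with consequent 'large': {R1, R3} → strengths 0.21, 0.00
Aggregate via t-conorm [min(1, a+b)]: 0.21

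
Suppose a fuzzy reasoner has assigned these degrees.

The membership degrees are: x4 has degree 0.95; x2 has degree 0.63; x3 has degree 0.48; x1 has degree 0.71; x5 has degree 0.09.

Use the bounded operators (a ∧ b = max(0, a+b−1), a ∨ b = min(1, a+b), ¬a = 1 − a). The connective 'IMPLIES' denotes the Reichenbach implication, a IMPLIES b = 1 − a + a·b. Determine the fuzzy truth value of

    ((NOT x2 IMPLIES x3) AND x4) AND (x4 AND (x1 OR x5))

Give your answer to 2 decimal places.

0.51

NOT x2 = 1 − 0.63 = 0.37
NOT x2 IMPLIES x3  [Reichenbach: 1 − a + a·b] with a=0.37, b=0.48 → 0.81
(NOT x2 IMPLIES x3) AND x4 = max(0, a+b−1) on (0.81, 0.95) = 0.76
x1 OR x5 = min(1, a+b) on (0.71, 0.09) = 0.80
x4 AND (x1 OR x5) = max(0, a+b−1) on (0.95, 0.80) = 0.75
((NOT x2 IMPLIES x3) AND x4) AND (x4 AND (x1 OR x5)) = max(0, a+b−1) on (0.76, 0.75) = 0.51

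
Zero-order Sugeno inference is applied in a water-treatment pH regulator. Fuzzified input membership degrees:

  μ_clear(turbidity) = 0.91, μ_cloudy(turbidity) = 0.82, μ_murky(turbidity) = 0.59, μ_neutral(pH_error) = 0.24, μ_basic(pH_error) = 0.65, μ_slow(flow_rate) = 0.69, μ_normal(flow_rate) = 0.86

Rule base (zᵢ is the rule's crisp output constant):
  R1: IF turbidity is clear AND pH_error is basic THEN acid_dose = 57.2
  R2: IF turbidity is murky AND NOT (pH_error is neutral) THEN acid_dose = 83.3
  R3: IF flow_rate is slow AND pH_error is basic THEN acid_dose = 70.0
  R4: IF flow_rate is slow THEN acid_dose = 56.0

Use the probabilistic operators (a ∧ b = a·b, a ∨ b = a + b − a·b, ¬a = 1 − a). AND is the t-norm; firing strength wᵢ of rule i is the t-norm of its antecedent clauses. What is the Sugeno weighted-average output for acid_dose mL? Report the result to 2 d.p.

64.83

R1 (z=57.2): clear=0.91, basic=0.65; AND[a·b] → w = 0.5915
R2 (z=83.3): murky=0.59, ¬neutral=1−0.24=0.76; AND[a·b] → w = 0.4484
R3 (z=70.0): slow=0.69, basic=0.65; AND[a·b] → w = 0.4485
R4 (z=56.0): slow=0.69 → w = 0.6900
Weighted average = (0.5915·57.2 + 0.4484·83.3 + 0.4485·70.0 + 0.6900·56.0) / (0.5915 + 0.4484 + 0.4485 + 0.6900)
  = 141.2205 / 2.1784 = 64.83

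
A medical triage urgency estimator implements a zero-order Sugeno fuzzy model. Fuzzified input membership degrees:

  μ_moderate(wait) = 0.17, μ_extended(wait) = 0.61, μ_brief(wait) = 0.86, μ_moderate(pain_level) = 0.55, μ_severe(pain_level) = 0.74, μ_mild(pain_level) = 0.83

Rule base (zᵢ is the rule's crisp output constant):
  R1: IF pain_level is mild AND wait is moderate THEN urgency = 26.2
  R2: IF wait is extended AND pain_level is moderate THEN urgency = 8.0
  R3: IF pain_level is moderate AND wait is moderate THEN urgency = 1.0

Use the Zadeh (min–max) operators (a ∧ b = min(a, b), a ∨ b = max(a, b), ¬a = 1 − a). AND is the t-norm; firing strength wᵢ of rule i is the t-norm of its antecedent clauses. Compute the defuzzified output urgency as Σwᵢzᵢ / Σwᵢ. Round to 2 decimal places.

R1 (z=26.2): mild=0.83, moderate=0.17; AND[min(a, b)] → w = 0.17
R2 (z=8.0): extended=0.61, moderate=0.55; AND[min(a, b)] → w = 0.55
R3 (z=1.0): moderate=0.55, moderate=0.17; AND[min(a, b)] → w = 0.17
Weighted average = (0.17·26.2 + 0.55·8.0 + 0.17·1.0) / (0.17 + 0.55 + 0.17)
  = 9.0240 / 0.8900 = 10.14

10.14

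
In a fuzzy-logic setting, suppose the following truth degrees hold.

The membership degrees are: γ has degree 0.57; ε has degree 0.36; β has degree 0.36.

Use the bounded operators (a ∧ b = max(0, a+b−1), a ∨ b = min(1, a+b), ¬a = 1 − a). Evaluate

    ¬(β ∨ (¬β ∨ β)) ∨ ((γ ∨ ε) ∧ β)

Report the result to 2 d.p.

¬β = 1 − 0.36 = 0.64
¬β ∨ β = min(1, a+b) on (0.64, 0.36) = 1.00
β ∨ (¬β ∨ β) = min(1, a+b) on (0.36, 1.00) = 1.00
¬(β ∨ (¬β ∨ β)) = 1 − 1.00 = 0.00
γ ∨ ε = min(1, a+b) on (0.57, 0.36) = 0.93
(γ ∨ ε) ∧ β = max(0, a+b−1) on (0.93, 0.36) = 0.29
¬(β ∨ (¬β ∨ β)) ∨ ((γ ∨ ε) ∧ β) = min(1, a+b) on (0.00, 0.29) = 0.29

0.29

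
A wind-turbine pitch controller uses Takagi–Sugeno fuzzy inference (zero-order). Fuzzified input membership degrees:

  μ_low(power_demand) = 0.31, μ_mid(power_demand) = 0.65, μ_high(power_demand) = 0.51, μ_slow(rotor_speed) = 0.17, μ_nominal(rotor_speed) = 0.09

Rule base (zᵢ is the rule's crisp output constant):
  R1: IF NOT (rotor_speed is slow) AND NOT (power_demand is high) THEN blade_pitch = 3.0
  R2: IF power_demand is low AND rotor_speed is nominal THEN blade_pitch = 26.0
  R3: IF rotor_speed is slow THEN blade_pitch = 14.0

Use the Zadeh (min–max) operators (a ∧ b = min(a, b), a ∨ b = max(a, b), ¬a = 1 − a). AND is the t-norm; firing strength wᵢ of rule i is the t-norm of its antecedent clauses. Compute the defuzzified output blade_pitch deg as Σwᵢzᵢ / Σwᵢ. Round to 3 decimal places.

8.253

R1 (z=3.0): ¬slow=1−0.17=0.83, ¬high=1−0.51=0.49; AND[min(a, b)] → w = 0.49
R2 (z=26.0): low=0.31, nominal=0.09; AND[min(a, b)] → w = 0.09
R3 (z=14.0): slow=0.17 → w = 0.17
Weighted average = (0.49·3.0 + 0.09·26.0 + 0.17·14.0) / (0.49 + 0.09 + 0.17)
  = 6.1900 / 0.7500 = 8.253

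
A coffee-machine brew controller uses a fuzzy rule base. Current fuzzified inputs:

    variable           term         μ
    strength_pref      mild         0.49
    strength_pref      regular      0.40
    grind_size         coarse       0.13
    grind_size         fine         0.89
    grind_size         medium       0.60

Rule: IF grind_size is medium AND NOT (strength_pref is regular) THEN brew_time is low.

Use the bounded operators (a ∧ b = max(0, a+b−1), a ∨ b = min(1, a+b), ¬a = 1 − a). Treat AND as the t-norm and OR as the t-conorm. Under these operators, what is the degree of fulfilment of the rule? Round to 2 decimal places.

firing strength: medium=0.60, ¬regular=1−0.40=0.60; AND[max(0, a+b−1)] → w = 0.20

0.20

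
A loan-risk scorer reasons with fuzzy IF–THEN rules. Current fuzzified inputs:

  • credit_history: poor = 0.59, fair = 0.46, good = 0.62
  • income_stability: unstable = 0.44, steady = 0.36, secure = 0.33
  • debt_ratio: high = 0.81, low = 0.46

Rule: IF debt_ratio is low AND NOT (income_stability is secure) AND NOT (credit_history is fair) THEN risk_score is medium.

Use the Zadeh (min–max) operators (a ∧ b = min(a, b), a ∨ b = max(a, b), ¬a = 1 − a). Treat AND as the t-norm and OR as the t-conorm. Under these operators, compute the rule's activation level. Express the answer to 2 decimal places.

firing strength: low=0.46, ¬secure=1−0.33=0.67, ¬fair=1−0.46=0.54; AND[min(a, b)] → w = 0.46

0.46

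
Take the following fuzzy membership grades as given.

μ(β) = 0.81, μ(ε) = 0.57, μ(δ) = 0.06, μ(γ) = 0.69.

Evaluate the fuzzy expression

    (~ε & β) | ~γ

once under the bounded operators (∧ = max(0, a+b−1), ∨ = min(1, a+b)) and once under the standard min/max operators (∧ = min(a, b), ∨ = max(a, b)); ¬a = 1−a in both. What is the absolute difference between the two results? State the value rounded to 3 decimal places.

Under bounded:
  ~ε = 1 − 0.57 = 0.43
  ~ε & β = max(0, a+b−1) on (0.43, 0.81) = 0.24
  ~γ = 1 − 0.69 = 0.31
  (~ε & β) | ~γ = min(1, a+b) on (0.24, 0.31) = 0.55
  → value = 0.5500
Under standard min/max:
  ~ε = 1 − 0.57 = 0.43
  ~ε & β = min(a, b) on (0.43, 0.81) = 0.43
  ~γ = 1 − 0.69 = 0.31
  (~ε & β) | ~γ = max(a, b) on (0.43, 0.31) = 0.43
  → value = 0.4300
|0.5500 − 0.4300| = 0.120

0.120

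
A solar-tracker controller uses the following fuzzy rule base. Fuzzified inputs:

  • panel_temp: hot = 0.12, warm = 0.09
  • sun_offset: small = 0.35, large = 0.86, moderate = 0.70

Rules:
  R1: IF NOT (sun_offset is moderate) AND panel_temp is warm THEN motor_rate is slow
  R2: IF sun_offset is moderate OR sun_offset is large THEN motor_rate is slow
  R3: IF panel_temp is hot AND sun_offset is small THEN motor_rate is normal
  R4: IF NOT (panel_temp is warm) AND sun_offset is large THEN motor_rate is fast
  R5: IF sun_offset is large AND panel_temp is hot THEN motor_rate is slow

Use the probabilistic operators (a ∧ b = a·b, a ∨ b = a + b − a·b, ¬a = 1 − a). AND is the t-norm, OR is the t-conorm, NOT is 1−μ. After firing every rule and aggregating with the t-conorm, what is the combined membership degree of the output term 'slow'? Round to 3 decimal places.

R1: ¬moderate=1−0.70=0.30, warm=0.09; AND[a·b] → w = 0.0270
R2: moderate=0.70, large=0.86; OR[a + b − a·b] → w = 0.9580
R3: hot=0.12, small=0.35; AND[a·b] → w = 0.0420
R4: ¬warm=1−0.09=0.91, large=0.86; AND[a·b] → w = 0.7826
R5: large=0.86, hot=0.12; AND[a·b] → w = 0.1032
Rules with consequent 'slow': {R1, R2, R5} → strengths 0.0270, 0.9580, 0.1032
Aggregate via t-conorm [a + b − a·b]: 0.9634

0.963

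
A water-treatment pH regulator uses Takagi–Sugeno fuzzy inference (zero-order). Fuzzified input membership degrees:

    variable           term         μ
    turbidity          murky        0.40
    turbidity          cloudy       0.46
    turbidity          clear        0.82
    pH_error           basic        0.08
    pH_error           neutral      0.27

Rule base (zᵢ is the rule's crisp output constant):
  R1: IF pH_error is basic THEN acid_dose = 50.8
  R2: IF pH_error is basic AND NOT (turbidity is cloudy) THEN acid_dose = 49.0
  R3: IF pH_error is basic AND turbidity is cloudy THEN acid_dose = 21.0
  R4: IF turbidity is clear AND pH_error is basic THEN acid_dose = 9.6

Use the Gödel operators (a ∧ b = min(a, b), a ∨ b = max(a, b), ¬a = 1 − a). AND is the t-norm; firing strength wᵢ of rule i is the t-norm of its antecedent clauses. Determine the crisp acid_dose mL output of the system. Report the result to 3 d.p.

R1 (z=50.8): basic=0.08 → w = 0.08
R2 (z=49.0): basic=0.08, ¬cloudy=1−0.46=0.54; AND[min(a, b)] → w = 0.08
R3 (z=21.0): basic=0.08, cloudy=0.46; AND[min(a, b)] → w = 0.08
R4 (z=9.6): clear=0.82, basic=0.08; AND[min(a, b)] → w = 0.08
Weighted average = (0.08·50.8 + 0.08·49.0 + 0.08·21.0 + 0.08·9.6) / (0.08 + 0.08 + 0.08 + 0.08)
  = 10.4320 / 0.3200 = 32.600

32.600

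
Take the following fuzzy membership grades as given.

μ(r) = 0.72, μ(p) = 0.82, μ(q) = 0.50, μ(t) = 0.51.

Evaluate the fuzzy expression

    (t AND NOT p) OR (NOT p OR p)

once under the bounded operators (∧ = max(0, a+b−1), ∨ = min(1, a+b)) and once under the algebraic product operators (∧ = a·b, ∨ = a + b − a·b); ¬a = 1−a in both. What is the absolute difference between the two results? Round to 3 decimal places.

Under bounded:
  NOT p = 1 − 0.82 = 0.18
  t AND NOT p = max(0, a+b−1) on (0.51, 0.18) = 0.00
  NOT p = 1 − 0.82 = 0.18
  NOT p OR p = min(1, a+b) on (0.18, 0.82) = 1.00
  (t AND NOT p) OR (NOT p OR p) = min(1, a+b) on (0.00, 1.00) = 1.00
  → value = 1.0000
Under algebraic product:
  NOT p = 1 − 0.8200 = 0.1800
  t AND NOT p = a·b on (0.5100, 0.1800) = 0.0918
  NOT p = 1 − 0.8200 = 0.1800
  NOT p OR p = a + b − a·b on (0.1800, 0.8200) = 0.8524
  (t AND NOT p) OR (NOT p OR p) = a + b − a·b on (0.0918, 0.8524) = 0.8659
  → value = 0.8659
|1.0000 − 0.8659| = 0.134

0.134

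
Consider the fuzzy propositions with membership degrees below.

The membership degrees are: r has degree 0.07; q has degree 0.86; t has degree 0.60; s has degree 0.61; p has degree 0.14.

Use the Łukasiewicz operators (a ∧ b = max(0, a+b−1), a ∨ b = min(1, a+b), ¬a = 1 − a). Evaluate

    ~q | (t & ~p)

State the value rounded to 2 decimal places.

0.60

~q = 1 − 0.86 = 0.14
~p = 1 − 0.14 = 0.86
t & ~p = max(0, a+b−1) on (0.60, 0.86) = 0.46
~q | (t & ~p) = min(1, a+b) on (0.14, 0.46) = 0.60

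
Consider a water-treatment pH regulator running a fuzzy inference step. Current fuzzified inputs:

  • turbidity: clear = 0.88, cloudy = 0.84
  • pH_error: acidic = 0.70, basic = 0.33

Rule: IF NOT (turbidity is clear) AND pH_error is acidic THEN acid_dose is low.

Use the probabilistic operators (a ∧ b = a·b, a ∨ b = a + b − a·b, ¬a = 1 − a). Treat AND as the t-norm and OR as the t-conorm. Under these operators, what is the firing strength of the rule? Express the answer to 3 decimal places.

firing strength: ¬clear=1−0.88=0.12, acidic=0.70; AND[a·b] → w = 0.0840

0.084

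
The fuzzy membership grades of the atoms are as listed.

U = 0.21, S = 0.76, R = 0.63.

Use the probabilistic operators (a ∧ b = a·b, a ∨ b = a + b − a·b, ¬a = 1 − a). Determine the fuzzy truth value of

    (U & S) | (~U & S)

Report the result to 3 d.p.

U & S = a·b on (0.2100, 0.7600) = 0.1596
~U = 1 − 0.2100 = 0.7900
~U & S = a·b on (0.7900, 0.7600) = 0.6004
(U & S) | (~U & S) = a + b − a·b on (0.1596, 0.6004) = 0.6642

0.664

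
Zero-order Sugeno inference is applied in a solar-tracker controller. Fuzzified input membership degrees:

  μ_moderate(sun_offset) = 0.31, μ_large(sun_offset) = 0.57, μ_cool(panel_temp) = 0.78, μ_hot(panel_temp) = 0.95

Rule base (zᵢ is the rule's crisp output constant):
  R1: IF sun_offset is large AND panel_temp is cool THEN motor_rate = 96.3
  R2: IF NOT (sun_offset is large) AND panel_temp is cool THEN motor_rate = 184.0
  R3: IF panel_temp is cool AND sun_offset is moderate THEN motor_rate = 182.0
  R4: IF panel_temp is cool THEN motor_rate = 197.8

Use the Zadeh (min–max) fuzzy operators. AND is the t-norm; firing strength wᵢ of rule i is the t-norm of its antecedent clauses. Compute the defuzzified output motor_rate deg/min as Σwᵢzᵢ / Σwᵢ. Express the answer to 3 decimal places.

R1 (z=96.3): large=0.57, cool=0.78; AND[min(a, b)] → w = 0.57
R2 (z=184.0): ¬large=1−0.57=0.43, cool=0.78; AND[min(a, b)] → w = 0.43
R3 (z=182.0): cool=0.78, moderate=0.31; AND[min(a, b)] → w = 0.31
R4 (z=197.8): cool=0.78 → w = 0.78
Weighted average = (0.57·96.3 + 0.43·184.0 + 0.31·182.0 + 0.78·197.8) / (0.57 + 0.43 + 0.31 + 0.78)
  = 344.7150 / 2.0900 = 164.935

164.935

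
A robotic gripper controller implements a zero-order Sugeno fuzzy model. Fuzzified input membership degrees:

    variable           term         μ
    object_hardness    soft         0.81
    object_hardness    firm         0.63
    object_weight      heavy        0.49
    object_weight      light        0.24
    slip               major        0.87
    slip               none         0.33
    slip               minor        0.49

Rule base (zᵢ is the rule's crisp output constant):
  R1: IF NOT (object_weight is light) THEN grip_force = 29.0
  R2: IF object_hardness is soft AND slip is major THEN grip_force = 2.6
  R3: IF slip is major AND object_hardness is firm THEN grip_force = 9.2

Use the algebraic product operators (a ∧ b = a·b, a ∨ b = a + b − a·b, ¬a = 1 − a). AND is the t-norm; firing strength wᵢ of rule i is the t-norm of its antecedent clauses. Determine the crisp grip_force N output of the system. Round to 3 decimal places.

14.365

R1 (z=29.0): ¬light=1−0.24=0.76 → w = 0.7600
R2 (z=2.6): soft=0.81, major=0.87; AND[a·b] → w = 0.7047
R3 (z=9.2): major=0.87, firm=0.63; AND[a·b] → w = 0.5481
Weighted average = (0.7600·29.0 + 0.7047·2.6 + 0.5481·9.2) / (0.7600 + 0.7047 + 0.5481)
  = 28.9147 / 2.0128 = 14.365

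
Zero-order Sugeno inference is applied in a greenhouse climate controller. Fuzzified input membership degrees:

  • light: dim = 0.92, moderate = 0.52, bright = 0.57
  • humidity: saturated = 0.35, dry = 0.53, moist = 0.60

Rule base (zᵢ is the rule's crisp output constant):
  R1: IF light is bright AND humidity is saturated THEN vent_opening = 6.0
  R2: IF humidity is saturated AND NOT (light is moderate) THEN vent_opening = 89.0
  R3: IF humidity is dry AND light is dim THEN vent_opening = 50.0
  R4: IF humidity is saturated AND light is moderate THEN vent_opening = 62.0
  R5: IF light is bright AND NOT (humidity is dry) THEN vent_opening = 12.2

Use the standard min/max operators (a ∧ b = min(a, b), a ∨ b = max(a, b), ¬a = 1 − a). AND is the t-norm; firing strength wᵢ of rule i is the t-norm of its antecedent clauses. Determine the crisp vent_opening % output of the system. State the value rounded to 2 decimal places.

42.53

R1 (z=6.0): bright=0.57, saturated=0.35; AND[min(a, b)] → w = 0.35
R2 (z=89.0): saturated=0.35, ¬moderate=1−0.52=0.48; AND[min(a, b)] → w = 0.35
R3 (z=50.0): dry=0.53, dim=0.92; AND[min(a, b)] → w = 0.53
R4 (z=62.0): saturated=0.35, moderate=0.52; AND[min(a, b)] → w = 0.35
R5 (z=12.2): bright=0.57, ¬dry=1−0.53=0.47; AND[min(a, b)] → w = 0.47
Weighted average = (0.35·6.0 + 0.35·89.0 + 0.53·50.0 + 0.35·62.0 + 0.47·12.2) / (0.35 + 0.35 + 0.53 + 0.35 + 0.47)
  = 87.1840 / 2.0500 = 42.53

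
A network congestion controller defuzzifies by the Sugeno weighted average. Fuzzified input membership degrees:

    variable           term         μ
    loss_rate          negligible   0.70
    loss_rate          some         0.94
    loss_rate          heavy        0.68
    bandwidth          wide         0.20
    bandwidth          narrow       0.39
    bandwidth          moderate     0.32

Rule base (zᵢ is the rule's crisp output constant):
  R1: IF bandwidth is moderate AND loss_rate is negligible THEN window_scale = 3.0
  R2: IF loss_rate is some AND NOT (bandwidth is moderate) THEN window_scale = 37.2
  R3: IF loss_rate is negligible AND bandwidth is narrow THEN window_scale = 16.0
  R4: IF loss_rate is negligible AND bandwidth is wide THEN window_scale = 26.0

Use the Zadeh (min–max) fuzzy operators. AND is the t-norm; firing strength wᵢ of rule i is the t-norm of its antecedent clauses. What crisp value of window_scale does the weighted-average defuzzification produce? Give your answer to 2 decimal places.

R1 (z=3.0): moderate=0.32, negligible=0.70; AND[min(a, b)] → w = 0.32
R2 (z=37.2): some=0.94, ¬moderate=1−0.32=0.68; AND[min(a, b)] → w = 0.68
R3 (z=16.0): negligible=0.70, narrow=0.39; AND[min(a, b)] → w = 0.39
R4 (z=26.0): negligible=0.70, wide=0.20; AND[min(a, b)] → w = 0.20
Weighted average = (0.32·3.0 + 0.68·37.2 + 0.39·16.0 + 0.20·26.0) / (0.32 + 0.68 + 0.39 + 0.20)
  = 37.6960 / 1.5900 = 23.71

23.71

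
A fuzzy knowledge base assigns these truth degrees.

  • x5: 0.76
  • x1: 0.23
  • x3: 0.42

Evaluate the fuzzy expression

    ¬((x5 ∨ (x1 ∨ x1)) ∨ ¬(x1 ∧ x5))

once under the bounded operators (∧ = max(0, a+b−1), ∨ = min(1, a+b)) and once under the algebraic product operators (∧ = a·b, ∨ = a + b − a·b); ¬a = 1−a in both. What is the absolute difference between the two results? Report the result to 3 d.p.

0.025

Under bounded:
  x1 ∨ x1 = min(1, a+b) on (0.23, 0.23) = 0.46
  x5 ∨ (x1 ∨ x1) = min(1, a+b) on (0.76, 0.46) = 1.00
  x1 ∧ x5 = max(0, a+b−1) on (0.23, 0.76) = 0.00
  ¬(x1 ∧ x5) = 1 − 0.00 = 1.00
  (x5 ∨ (x1 ∨ x1)) ∨ ¬(x1 ∧ x5) = min(1, a+b) on (1.00, 1.00) = 1.00
  ¬((x5 ∨ (x1 ∨ x1)) ∨ ¬(x1 ∧ x5)) = 1 − 1.00 = 0.00
  → value = 0.0000
Under algebraic product:
  x1 ∨ x1 = a + b − a·b on (0.2300, 0.2300) = 0.4071
  x5 ∨ (x1 ∨ x1) = a + b − a·b on (0.7600, 0.4071) = 0.8577
  x1 ∧ x5 = a·b on (0.2300, 0.7600) = 0.1748
  ¬(x1 ∧ x5) = 1 − 0.1748 = 0.8252
  (x5 ∨ (x1 ∨ x1)) ∨ ¬(x1 ∧ x5) = a + b − a·b on (0.8577, 0.8252) = 0.9751
  ¬((x5 ∨ (x1 ∨ x1)) ∨ ¬(x1 ∧ x5)) = 1 − 0.9751 = 0.0249
  → value = 0.0249
|0.0000 − 0.0249| = 0.025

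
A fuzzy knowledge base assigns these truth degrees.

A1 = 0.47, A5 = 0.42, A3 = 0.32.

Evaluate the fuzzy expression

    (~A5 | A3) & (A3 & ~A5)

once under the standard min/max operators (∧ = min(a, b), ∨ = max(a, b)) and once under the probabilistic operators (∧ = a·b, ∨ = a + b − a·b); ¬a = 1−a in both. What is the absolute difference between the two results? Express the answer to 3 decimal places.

Under standard min/max:
  ~A5 = 1 − 0.42 = 0.58
  ~A5 | A3 = max(a, b) on (0.58, 0.32) = 0.58
  ~A5 = 1 − 0.42 = 0.58
  A3 & ~A5 = min(a, b) on (0.32, 0.58) = 0.32
  (~A5 | A3) & (A3 & ~A5) = min(a, b) on (0.58, 0.32) = 0.32
  → value = 0.3200
Under probabilistic:
  ~A5 = 1 − 0.4200 = 0.5800
  ~A5 | A3 = a + b − a·b on (0.5800, 0.3200) = 0.7144
  ~A5 = 1 − 0.4200 = 0.5800
  A3 & ~A5 = a·b on (0.3200, 0.5800) = 0.1856
  (~A5 | A3) & (A3 & ~A5) = a·b on (0.7144, 0.1856) = 0.1326
  → value = 0.1326
|0.3200 − 0.1326| = 0.187

0.187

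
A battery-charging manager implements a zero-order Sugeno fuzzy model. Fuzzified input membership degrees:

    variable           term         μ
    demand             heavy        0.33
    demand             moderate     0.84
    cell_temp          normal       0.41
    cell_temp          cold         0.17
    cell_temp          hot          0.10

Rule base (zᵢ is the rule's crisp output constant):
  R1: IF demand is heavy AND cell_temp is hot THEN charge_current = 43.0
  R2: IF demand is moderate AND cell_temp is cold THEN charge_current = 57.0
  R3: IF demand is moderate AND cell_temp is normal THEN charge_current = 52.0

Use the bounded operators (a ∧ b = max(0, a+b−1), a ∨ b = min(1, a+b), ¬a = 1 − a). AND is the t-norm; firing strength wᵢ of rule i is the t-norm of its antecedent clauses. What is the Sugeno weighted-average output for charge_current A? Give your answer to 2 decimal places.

52.19

R1 (z=43.0): heavy=0.33, hot=0.10; AND[max(0, a+b−1)] → w = 0.00
R2 (z=57.0): moderate=0.84, cold=0.17; AND[max(0, a+b−1)] → w = 0.01
R3 (z=52.0): moderate=0.84, normal=0.41; AND[max(0, a+b−1)] → w = 0.25
Weighted average = (0.00·43.0 + 0.01·57.0 + 0.25·52.0) / (0.00 + 0.01 + 0.25)
  = 13.5700 / 0.2600 = 52.19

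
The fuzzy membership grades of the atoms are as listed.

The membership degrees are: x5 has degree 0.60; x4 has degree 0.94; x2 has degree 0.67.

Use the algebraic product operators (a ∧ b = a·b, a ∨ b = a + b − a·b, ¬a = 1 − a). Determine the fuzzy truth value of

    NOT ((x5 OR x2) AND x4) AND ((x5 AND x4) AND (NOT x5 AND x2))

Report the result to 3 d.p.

0.028

x5 OR x2 = a + b − a·b on (0.6000, 0.6700) = 0.8680
(x5 OR x2) AND x4 = a·b on (0.8680, 0.9400) = 0.8159
NOT ((x5 OR x2) AND x4) = 1 − 0.8159 = 0.1841
x5 AND x4 = a·b on (0.6000, 0.9400) = 0.5640
NOT x5 = 1 − 0.6000 = 0.4000
NOT x5 AND x2 = a·b on (0.4000, 0.6700) = 0.2680
(x5 AND x4) AND (NOT x5 AND x2) = a·b on (0.5640, 0.2680) = 0.1512
NOT ((x5 OR x2) AND x4) AND ((x5 AND x4) AND (NOT x5 AND x2)) = a·b on (0.1841, 0.1512) = 0.0278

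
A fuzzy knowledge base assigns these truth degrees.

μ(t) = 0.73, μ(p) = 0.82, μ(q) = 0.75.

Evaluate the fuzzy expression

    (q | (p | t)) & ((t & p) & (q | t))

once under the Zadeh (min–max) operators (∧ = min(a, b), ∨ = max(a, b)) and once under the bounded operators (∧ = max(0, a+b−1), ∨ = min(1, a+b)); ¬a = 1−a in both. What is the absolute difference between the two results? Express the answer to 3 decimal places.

0.180

Under Zadeh (min–max):
  p | t = max(a, b) on (0.82, 0.73) = 0.82
  q | (p | t) = max(a, b) on (0.75, 0.82) = 0.82
  t & p = min(a, b) on (0.73, 0.82) = 0.73
  q | t = max(a, b) on (0.75, 0.73) = 0.75
  (t & p) & (q | t) = min(a, b) on (0.73, 0.75) = 0.73
  (q | (p | t)) & ((t & p) & (q | t)) = min(a, b) on (0.82, 0.73) = 0.73
  → value = 0.7300
Under bounded:
  p | t = min(1, a+b) on (0.82, 0.73) = 1.00
  q | (p | t) = min(1, a+b) on (0.75, 1.00) = 1.00
  t & p = max(0, a+b−1) on (0.73, 0.82) = 0.55
  q | t = min(1, a+b) on (0.75, 0.73) = 1.00
  (t & p) & (q | t) = max(0, a+b−1) on (0.55, 1.00) = 0.55
  (q | (p | t)) & ((t & p) & (q | t)) = max(0, a+b−1) on (1.00, 0.55) = 0.55
  → value = 0.5500
|0.7300 − 0.5500| = 0.180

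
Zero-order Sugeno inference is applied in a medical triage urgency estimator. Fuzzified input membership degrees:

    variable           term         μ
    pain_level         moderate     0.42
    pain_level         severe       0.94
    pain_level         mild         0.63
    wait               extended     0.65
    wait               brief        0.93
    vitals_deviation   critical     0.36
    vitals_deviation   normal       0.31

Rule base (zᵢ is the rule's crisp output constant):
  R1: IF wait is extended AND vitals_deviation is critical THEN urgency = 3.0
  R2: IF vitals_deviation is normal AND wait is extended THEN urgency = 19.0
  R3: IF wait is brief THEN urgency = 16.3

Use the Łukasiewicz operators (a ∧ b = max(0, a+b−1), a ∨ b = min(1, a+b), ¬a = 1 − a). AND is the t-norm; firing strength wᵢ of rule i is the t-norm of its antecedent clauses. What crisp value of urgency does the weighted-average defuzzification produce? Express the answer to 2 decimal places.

16.16

R1 (z=3.0): extended=0.65, critical=0.36; AND[max(0, a+b−1)] → w = 0.01
R2 (z=19.0): normal=0.31, extended=0.65; AND[max(0, a+b−1)] → w = 0.00
R3 (z=16.3): brief=0.93 → w = 0.93
Weighted average = (0.01·3.0 + 0.00·19.0 + 0.93·16.3) / (0.01 + 0.00 + 0.93)
  = 15.1890 / 0.9400 = 16.16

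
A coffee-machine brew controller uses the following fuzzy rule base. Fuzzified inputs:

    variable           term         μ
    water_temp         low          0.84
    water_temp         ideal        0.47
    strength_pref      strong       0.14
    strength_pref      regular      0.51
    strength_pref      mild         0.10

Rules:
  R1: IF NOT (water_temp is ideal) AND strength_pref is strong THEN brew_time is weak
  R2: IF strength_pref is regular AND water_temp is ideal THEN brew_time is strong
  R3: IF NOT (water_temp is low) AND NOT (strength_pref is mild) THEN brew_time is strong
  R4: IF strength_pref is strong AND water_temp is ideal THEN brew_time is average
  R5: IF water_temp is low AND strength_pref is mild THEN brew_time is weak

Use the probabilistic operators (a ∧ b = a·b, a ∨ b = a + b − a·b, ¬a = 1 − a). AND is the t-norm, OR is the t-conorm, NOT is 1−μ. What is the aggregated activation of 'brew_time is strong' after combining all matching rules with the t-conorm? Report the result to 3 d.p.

0.349

R1: ¬ideal=1−0.47=0.53, strong=0.14; AND[a·b] → w = 0.0742
R2: regular=0.51, ideal=0.47; AND[a·b] → w = 0.2397
R3: ¬low=1−0.84=0.16, ¬mild=1−0.10=0.90; AND[a·b] → w = 0.1440
R4: strong=0.14, ideal=0.47; AND[a·b] → w = 0.0658
R5: low=0.84, mild=0.10; AND[a·b] → w = 0.0840
Rules with consequent 'strong': {R2, R3} → strengths 0.2397, 0.1440
Aggregate via t-conorm [a + b − a·b]: 0.3492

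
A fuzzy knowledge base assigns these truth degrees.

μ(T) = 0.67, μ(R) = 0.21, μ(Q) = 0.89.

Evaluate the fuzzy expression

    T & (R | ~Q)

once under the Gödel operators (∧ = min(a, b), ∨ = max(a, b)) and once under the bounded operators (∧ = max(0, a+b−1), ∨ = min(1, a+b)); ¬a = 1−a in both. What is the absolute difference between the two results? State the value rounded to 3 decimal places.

0.210

Under Gödel:
  ~Q = 1 − 0.89 = 0.11
  R | ~Q = max(a, b) on (0.21, 0.11) = 0.21
  T & (R | ~Q) = min(a, b) on (0.67, 0.21) = 0.21
  → value = 0.2100
Under bounded:
  ~Q = 1 − 0.89 = 0.11
  R | ~Q = min(1, a+b) on (0.21, 0.11) = 0.32
  T & (R | ~Q) = max(0, a+b−1) on (0.67, 0.32) = 0.00
  → value = 0.0000
|0.2100 − 0.0000| = 0.210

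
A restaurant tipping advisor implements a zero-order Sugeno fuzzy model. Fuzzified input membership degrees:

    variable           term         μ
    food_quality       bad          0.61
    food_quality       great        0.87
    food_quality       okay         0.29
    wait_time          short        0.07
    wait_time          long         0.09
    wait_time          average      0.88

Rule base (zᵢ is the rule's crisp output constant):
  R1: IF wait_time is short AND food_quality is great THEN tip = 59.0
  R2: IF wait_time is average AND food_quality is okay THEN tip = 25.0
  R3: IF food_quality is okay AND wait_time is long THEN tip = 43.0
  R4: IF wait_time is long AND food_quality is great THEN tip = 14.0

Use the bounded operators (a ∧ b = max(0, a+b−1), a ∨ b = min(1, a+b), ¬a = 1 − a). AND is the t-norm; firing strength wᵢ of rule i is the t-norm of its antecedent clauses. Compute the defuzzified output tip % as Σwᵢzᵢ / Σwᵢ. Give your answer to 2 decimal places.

R1 (z=59.0): short=0.07, great=0.87; AND[max(0, a+b−1)] → w = 0.00
R2 (z=25.0): average=0.88, okay=0.29; AND[max(0, a+b−1)] → w = 0.17
R3 (z=43.0): okay=0.29, long=0.09; AND[max(0, a+b−1)] → w = 0.00
R4 (z=14.0): long=0.09, great=0.87; AND[max(0, a+b−1)] → w = 0.00
Weighted average = (0.00·59.0 + 0.17·25.0 + 0.00·43.0 + 0.00·14.0) / (0.00 + 0.17 + 0.00 + 0.00)
  = 4.2500 / 0.1700 = 25.00

25.00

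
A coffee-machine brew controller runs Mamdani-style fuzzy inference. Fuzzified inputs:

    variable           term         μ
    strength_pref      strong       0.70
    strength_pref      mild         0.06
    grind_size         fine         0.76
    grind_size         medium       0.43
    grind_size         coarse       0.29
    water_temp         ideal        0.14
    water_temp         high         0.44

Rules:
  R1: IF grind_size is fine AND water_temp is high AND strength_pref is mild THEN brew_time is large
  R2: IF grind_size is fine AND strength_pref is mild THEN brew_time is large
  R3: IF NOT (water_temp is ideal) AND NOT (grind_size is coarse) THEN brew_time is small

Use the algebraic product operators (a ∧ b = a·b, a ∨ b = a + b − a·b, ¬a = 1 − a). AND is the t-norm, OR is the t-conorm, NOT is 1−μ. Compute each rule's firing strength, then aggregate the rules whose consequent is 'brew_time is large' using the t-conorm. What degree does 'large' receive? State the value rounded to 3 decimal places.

R1: fine=0.76, high=0.44, mild=0.06; AND[a·b] → w = 0.0201
R2: fine=0.76, mild=0.06; AND[a·b] → w = 0.0456
R3: ¬ideal=1−0.14=0.86, ¬coarse=1−0.29=0.71; AND[a·b] → w = 0.6106
Rules with consequent 'large': {R1, R2} → strengths 0.0201, 0.0456
Aggregate via t-conorm [a + b − a·b]: 0.0647

0.065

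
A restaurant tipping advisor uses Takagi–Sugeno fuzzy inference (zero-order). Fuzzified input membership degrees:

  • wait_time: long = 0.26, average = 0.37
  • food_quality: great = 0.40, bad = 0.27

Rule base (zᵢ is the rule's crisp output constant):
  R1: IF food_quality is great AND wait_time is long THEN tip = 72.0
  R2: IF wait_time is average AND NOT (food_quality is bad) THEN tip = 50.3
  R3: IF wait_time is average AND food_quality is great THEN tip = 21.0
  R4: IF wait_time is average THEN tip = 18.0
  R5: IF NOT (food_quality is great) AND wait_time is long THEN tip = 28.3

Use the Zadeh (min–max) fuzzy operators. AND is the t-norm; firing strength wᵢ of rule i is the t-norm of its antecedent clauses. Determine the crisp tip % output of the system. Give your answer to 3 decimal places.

36.269

R1 (z=72.0): great=0.40, long=0.26; AND[min(a, b)] → w = 0.26
R2 (z=50.3): average=0.37, ¬bad=1−0.27=0.73; AND[min(a, b)] → w = 0.37
R3 (z=21.0): average=0.37, great=0.40; AND[min(a, b)] → w = 0.37
R4 (z=18.0): average=0.37 → w = 0.37
R5 (z=28.3): ¬great=1−0.40=0.60, long=0.26; AND[min(a, b)] → w = 0.26
Weighted average = (0.26·72.0 + 0.37·50.3 + 0.37·21.0 + 0.37·18.0 + 0.26·28.3) / (0.26 + 0.37 + 0.37 + 0.37 + 0.26)
  = 59.1190 / 1.6300 = 36.269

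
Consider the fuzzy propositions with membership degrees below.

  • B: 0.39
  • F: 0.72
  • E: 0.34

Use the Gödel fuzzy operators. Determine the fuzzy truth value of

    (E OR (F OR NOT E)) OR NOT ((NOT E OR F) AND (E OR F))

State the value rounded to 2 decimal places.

0.72

NOT E = 1 − 0.34 = 0.66
F OR NOT E = max(a, b) on (0.72, 0.66) = 0.72
E OR (F OR NOT E) = max(a, b) on (0.34, 0.72) = 0.72
NOT E = 1 − 0.34 = 0.66
NOT E OR F = max(a, b) on (0.66, 0.72) = 0.72
E OR F = max(a, b) on (0.34, 0.72) = 0.72
(NOT E OR F) AND (E OR F) = min(a, b) on (0.72, 0.72) = 0.72
NOT ((NOT E OR F) AND (E OR F)) = 1 − 0.72 = 0.28
(E OR (F OR NOT E)) OR NOT ((NOT E OR F) AND (E OR F)) = max(a, b) on (0.72, 0.28) = 0.72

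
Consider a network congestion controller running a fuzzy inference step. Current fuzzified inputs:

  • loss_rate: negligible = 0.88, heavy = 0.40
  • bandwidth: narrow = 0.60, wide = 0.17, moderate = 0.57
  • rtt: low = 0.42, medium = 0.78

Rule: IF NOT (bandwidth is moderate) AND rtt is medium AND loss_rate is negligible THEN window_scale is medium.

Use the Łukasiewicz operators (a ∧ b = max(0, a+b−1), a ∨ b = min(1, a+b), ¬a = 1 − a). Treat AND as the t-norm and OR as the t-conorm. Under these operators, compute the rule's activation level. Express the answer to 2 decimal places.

0.09

firing strength: ¬moderate=1−0.57=0.43, medium=0.78, negligible=0.88; AND[max(0, a+b−1)] → w = 0.09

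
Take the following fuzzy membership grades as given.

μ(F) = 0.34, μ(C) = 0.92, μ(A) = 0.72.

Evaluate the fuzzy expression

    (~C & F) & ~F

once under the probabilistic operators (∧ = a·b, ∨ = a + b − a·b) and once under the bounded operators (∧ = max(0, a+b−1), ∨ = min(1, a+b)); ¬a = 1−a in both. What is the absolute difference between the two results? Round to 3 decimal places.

Under probabilistic:
  ~C = 1 − 0.9200 = 0.0800
  ~C & F = a·b on (0.0800, 0.3400) = 0.0272
  ~F = 1 − 0.3400 = 0.6600
  (~C & F) & ~F = a·b on (0.0272, 0.6600) = 0.0180
  → value = 0.0180
Under bounded:
  ~C = 1 − 0.92 = 0.08
  ~C & F = max(0, a+b−1) on (0.08, 0.34) = 0.00
  ~F = 1 − 0.34 = 0.66
  (~C & F) & ~F = max(0, a+b−1) on (0.00, 0.66) = 0.00
  → value = 0.0000
|0.0180 − 0.0000| = 0.018

0.018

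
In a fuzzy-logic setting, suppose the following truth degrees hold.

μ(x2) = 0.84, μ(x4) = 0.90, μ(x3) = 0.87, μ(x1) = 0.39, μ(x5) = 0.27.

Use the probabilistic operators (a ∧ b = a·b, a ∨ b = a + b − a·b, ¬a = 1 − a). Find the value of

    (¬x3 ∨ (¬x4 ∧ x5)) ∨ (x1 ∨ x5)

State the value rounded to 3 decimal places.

0.623

¬x3 = 1 − 0.8700 = 0.1300
¬x4 = 1 − 0.9000 = 0.1000
¬x4 ∧ x5 = a·b on (0.1000, 0.2700) = 0.0270
¬x3 ∨ (¬x4 ∧ x5) = a + b − a·b on (0.1300, 0.0270) = 0.1535
x1 ∨ x5 = a + b − a·b on (0.3900, 0.2700) = 0.5547
(¬x3 ∨ (¬x4 ∧ x5)) ∨ (x1 ∨ x5) = a + b − a·b on (0.1535, 0.5547) = 0.6230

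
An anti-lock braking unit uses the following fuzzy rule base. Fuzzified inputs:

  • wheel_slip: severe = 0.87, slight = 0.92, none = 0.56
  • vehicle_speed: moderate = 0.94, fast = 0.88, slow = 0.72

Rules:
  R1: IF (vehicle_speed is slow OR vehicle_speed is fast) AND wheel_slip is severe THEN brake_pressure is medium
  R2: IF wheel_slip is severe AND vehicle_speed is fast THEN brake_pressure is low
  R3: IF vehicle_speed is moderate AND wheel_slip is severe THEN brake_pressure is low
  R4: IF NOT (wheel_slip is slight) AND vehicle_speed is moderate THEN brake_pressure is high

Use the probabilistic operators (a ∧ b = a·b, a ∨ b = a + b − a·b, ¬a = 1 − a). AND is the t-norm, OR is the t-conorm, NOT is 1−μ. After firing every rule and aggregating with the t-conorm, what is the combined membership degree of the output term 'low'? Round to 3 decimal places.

0.957

R1: (slow=0.72 OR fast=0.88) = 0.9664; AND[a·b] with severe=0.87 → w = 0.8408
R2: severe=0.87, fast=0.88; AND[a·b] → w = 0.7656
R3: moderate=0.94, severe=0.87; AND[a·b] → w = 0.8178
R4: ¬slight=1−0.92=0.08, moderate=0.94; AND[a·b] → w = 0.0752
Rules with consequent 'low': {R2, R3} → strengths 0.7656, 0.8178
Aggregate via t-conorm [a + b − a·b]: 0.9573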